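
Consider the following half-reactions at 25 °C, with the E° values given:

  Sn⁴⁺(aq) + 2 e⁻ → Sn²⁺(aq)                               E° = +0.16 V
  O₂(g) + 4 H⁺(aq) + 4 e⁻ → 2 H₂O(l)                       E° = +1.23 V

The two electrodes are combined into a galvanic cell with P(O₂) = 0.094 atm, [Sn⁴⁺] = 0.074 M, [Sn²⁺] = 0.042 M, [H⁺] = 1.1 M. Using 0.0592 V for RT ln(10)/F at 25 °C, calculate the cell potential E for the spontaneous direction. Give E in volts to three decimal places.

+1.050 V

O₂/H₂O is the cathode (higher E°), Sn⁴⁺/Sn²⁺ the anode: E°cell = +1.23 − (+0.16) = +1.07 V, n = 4.
Overall: O₂(g) + 4 H⁺(aq) + 2 Sn²⁺(aq) → 2 H₂O(l) + 2 Sn⁴⁺(aq)
Q = [Sn⁴⁺]^2 / (P(O₂)·[H⁺]^4·[Sn²⁺]^2); log Q = 1.353.
E = E° − (0.0592/n) log Q = +1.07 − (0.0592/4)(1.353) = +1.050 V.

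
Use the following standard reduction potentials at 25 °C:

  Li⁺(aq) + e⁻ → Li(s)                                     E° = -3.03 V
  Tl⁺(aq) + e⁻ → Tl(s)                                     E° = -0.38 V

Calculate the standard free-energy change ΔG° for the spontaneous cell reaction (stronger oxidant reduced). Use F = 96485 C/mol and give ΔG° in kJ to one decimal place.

Tl⁺/Tl (E° = -0.38 V) is the cathode; Li⁺/Li (E° = -3.03 V) is the anode, so E°cell = +2.65 V.
Balancing electrons gives n = 1 (lcm of 1 and 1).
ΔG° = −nFE° = −(1)(96485)(+2.65) = -255,685 J = -255.7 kJ.

-255.7 kJ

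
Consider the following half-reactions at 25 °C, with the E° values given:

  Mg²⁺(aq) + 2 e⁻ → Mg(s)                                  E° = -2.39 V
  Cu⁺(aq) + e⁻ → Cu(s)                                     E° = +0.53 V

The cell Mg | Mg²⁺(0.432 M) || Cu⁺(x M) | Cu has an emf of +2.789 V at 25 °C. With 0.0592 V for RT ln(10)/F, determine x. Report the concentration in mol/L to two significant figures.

0.0040 M

Cu⁺/Cu is the cathode, Mg²⁺/Mg the anode: E°cell = +2.92 V, n = 2.
Overall reaction: 2 Cu⁺(aq) + Mg(s) → 2 Cu(s) + Mg²⁺(aq); Q = [Mg²⁺]^1/[Cu⁺]^2.
From E = E° − (0.0592/n) log Q: log Q = (E° − E)·n/0.0592 = (+2.92 − (+2.789))·2/0.0592 = 4.4257.
So 2·log[Cu⁺] = 1·log(0.432) − log Q = -0.3645 − (4.4257) = -4.7902; log[Cu⁺] = -4.7902 / 2 = -2.3951; [Cu⁺] = 10^(-2.3951) ≈ 0.0040 M.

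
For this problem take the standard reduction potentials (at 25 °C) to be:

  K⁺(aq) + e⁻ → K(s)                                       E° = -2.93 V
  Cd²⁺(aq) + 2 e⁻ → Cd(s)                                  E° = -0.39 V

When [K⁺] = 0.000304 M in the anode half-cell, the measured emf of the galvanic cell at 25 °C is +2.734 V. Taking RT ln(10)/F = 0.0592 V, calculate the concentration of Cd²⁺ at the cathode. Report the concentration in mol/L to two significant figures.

Cd²⁺/Cd is the cathode, K⁺/K the anode: E°cell = +2.54 V, n = 2.
Overall reaction: Cd²⁺(aq) + 2 K(s) → Cd(s) + 2 K⁺(aq); Q = [K⁺]^2/[Cd²⁺]^1.
From E = E° − (0.0592/n) log Q: log Q = (E° − E)·n/0.0592 = (+2.54 − (+2.734))·2/0.0592 = -6.5541.
So 1·log[Cd²⁺] = 2·log(0.000304) − log Q = -7.0343 − (-6.5541) = -0.4802; [Cd²⁺] = 10^(-0.4802) ≈ 0.33 M.

0.33 M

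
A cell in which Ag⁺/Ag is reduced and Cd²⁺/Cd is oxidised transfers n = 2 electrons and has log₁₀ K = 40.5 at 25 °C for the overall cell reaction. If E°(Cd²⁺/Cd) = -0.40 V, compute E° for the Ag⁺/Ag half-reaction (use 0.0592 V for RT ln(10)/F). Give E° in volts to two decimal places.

E°cell = (0.0592/n)·log K = (0.0592/2)(40.5) = +1.199 V.
Since Ag⁺/Ag is the cathode and Cd²⁺/Cd the anode, E°cell = E°(Ag⁺/Ag) − E°(Cd²⁺/Cd).
So E°(Ag⁺/Ag) = E°cell + E°(Cd²⁺/Cd) = +1.199 + (-0.40) = +0.80 V.

+0.80 V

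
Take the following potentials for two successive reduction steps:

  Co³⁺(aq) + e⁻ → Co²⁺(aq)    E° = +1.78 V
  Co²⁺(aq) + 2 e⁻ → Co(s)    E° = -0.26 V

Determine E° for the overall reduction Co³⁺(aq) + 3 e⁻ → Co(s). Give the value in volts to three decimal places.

+0.420 V

Adding the free-energy changes (−nFE°) of the two steps gives −n₃FE°₃ = −n₁FE°₁ − n₂FE°₂.
E°₃ = (1×+1.78 + 2×-0.26) / 3 = (+1.260) / 3 = +0.420 V.
Simply averaging or adding the two E° values would be wrong; the electron-weighted sum is required.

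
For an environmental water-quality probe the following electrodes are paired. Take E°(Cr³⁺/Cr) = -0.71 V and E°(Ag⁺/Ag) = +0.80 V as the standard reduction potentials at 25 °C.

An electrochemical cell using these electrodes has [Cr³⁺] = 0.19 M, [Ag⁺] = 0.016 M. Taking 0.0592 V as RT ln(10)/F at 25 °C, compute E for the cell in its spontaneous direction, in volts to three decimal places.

Ag⁺/Ag is the cathode (higher E°), Cr³⁺/Cr the anode: E°cell = +0.80 − (-0.71) = +1.51 V, n = 3.
Overall: 3 Ag⁺(aq) + Cr(s) → 3 Ag(s) + Cr³⁺(aq)
Q = [Cr³⁺] / ([Ag⁺]^3); log Q = 4.666.
E = E° − (0.0592/n) log Q = +1.51 − (0.0592/3)(4.666) = +1.418 V.

+1.418 V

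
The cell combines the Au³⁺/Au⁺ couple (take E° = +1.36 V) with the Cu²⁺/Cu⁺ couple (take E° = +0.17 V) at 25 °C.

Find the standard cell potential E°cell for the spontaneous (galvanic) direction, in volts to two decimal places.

The Au³⁺/Au⁺ couple has the higher reduction potential, so it is the cathode; Cu²⁺/Cu⁺ is oxidised at the anode.
E°cell = E°(cathode) − E°(anode) = (+1.36) − (+0.17) = +1.19 V.
Since E°cell > 0, the reaction is spontaneous under standard conditions.

+1.19 V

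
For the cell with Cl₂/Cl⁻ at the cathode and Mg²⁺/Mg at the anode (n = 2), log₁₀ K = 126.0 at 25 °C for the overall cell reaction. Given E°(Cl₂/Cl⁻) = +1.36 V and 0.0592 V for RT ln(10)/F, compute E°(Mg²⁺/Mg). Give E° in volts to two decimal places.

E°cell = (0.0592/n)·log K = (0.0592/2)(126.0) = +3.730 V.
Since Cl₂/Cl⁻ is the cathode and Mg²⁺/Mg the anode, E°cell = E°(Cl₂/Cl⁻) − E°(Mg²⁺/Mg).
So E°(Mg²⁺/Mg) = E°(Cl₂/Cl⁻) − E°cell = (+1.36) − (+3.730) = -2.37 V.

-2.37 V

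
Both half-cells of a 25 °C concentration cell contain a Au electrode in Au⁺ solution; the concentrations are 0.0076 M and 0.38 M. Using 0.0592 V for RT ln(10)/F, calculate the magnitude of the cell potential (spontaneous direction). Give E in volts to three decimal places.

+0.101 V

For a concentration cell E°cell = 0. The 0.38 M side is the cathode (reduction is favoured where [Au⁺] is higher).
With n = 1, E = −(0.0592/1) log([Au⁺]ₐₙ/[Au⁺]꜀ₐₜ) = −(0.0592/1) log(0.0076/0.38) = −(0.0592/1)(-1.699) = +0.101 V.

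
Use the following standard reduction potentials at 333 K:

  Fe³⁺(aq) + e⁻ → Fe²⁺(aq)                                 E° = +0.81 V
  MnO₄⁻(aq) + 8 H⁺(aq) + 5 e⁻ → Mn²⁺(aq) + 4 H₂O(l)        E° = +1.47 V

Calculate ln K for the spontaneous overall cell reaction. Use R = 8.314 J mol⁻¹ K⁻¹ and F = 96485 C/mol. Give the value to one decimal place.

Cathode: MnO₄⁻/Mn²⁺; anode: Fe³⁺/Fe²⁺. E°cell = (+1.47) − (+0.81) = +0.66 V, with n = 5.
ΔG° = −nFE° = −RT ln K, so ln K = nFE°/(RT) = (5)(96485)(+0.66) / ((8.314)(333)) = 115.006.

115.0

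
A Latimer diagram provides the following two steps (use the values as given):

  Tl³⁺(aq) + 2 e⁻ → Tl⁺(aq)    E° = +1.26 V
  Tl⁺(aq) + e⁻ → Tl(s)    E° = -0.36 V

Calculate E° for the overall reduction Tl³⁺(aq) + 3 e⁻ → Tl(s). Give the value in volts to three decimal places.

Since ΔG° = −nFE° is additive over sequential reductions, n₃E°₃ = n₁E°₁ + n₂E°₂.
E°₃ = (2×+1.26 + 1×-0.36) / 3 = (+2.160) / 3 = +0.720 V.

+0.720 V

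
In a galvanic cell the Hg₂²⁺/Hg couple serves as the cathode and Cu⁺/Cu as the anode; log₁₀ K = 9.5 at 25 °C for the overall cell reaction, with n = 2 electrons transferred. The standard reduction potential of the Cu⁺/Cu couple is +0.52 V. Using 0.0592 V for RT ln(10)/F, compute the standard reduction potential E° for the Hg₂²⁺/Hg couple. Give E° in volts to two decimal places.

+0.80 V

E°cell = (0.0592/n)·log K = (0.0592/2)(9.5) = +0.281 V.
Since Hg₂²⁺/Hg is the cathode and Cu⁺/Cu the anode, E°cell = E°(Hg₂²⁺/Hg) − E°(Cu⁺/Cu).
So E°(Hg₂²⁺/Hg) = E°cell + E°(Cu⁺/Cu) = +0.281 + (+0.52) = +0.80 V.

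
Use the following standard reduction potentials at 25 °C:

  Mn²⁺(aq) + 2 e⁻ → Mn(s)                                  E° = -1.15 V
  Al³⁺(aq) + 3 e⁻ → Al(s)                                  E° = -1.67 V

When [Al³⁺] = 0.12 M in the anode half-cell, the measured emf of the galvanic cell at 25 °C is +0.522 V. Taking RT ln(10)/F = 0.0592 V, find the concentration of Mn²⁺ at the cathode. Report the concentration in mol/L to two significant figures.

0.28 M

Mn²⁺/Mn is the cathode, Al³⁺/Al the anode: E°cell = +0.52 V, n = 6.
Overall reaction: 3 Mn²⁺(aq) + 2 Al(s) → 3 Mn(s) + 2 Al³⁺(aq); Q = [Al³⁺]^2/[Mn²⁺]^3.
From E = E° − (0.0592/n) log Q: log Q = (E° − E)·n/0.0592 = (+0.52 − (+0.522))·6/0.0592 = -0.2027.
So 3·log[Mn²⁺] = 2·log(0.12) − log Q = -1.8416 − (-0.2027) = -1.6389; log[Mn²⁺] = -1.6389 / 3 = -0.5463; [Mn²⁺] = 10^(-0.5463) ≈ 0.28 M.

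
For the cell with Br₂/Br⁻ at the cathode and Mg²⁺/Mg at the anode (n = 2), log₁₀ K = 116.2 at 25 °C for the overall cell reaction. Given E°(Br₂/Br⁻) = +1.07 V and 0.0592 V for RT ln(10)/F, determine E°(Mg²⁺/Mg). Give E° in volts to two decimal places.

E°cell = (0.0592/n)·log K = (0.0592/2)(116.2) = +3.440 V.
Since Br₂/Br⁻ is the cathode and Mg²⁺/Mg the anode, E°cell = E°(Br₂/Br⁻) − E°(Mg²⁺/Mg).
So E°(Mg²⁺/Mg) = E°(Br₂/Br⁻) − E°cell = (+1.07) − (+3.440) = -2.37 V.

-2.37 V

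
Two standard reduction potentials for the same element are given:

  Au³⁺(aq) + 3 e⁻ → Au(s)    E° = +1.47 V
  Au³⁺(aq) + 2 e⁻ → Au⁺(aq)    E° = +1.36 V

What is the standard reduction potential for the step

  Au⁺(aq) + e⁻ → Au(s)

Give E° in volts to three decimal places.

+1.690 V

Sequential free energies add, so n₃E°₃ = n₁E°₁ + n₂E°₂.
With n₃ = 3, and the known step contributing 2×(+1.36) V, the unknown satisfies 1·E° = 3×(+1.47) − 2×(+1.36) = +1.690.
E° = +1.690 / 1 = +1.690 V.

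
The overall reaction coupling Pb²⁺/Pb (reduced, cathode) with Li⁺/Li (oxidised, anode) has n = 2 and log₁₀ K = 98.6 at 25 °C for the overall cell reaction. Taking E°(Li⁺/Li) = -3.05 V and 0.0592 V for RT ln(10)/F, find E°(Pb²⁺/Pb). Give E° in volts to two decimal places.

-0.13 V

E°cell = (0.0592/n)·log K = (0.0592/2)(98.6) = +2.919 V.
Since Pb²⁺/Pb is the cathode and Li⁺/Li the anode, E°cell = E°(Pb²⁺/Pb) − E°(Li⁺/Li).
So E°(Pb²⁺/Pb) = E°cell + E°(Li⁺/Li) = +2.919 + (-3.05) = -0.13 V.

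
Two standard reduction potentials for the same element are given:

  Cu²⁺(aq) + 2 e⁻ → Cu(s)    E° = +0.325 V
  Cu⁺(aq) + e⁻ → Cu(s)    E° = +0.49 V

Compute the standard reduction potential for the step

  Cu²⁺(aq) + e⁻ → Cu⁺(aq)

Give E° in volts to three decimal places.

Sequential free energies add, so n₃E°₃ = n₁E°₁ + n₂E°₂.
With n₃ = 2, and the known step contributing 1×(+0.49) V, the unknown satisfies 1·E° = 2×(+0.325) − 1×(+0.49) = +0.160.
E° = +0.160 / 1 = +0.160 V.

+0.160 V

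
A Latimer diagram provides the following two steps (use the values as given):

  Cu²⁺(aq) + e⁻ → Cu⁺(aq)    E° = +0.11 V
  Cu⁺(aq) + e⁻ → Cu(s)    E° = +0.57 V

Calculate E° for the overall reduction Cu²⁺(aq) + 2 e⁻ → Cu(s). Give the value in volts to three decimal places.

Standard free energies of sequential steps add: ΔG°₃ = ΔG°₁ + ΔG°₂, so n₃E°₃ = n₁E°₁ + n₂E°₂.
E°₃ = (1×+0.11 + 1×+0.57) / 2 = (+0.680) / 2 = +0.340 V.

+0.340 V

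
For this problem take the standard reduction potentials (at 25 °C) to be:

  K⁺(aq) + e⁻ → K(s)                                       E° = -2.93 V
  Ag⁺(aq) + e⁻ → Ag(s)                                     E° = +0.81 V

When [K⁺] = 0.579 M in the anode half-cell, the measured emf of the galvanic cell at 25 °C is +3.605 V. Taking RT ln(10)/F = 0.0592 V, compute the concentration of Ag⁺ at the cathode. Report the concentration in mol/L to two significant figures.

0.0030 M

Ag⁺/Ag is the cathode, K⁺/K the anode: E°cell = +3.74 V, n = 1.
Overall reaction: Ag⁺(aq) + K(s) → Ag(s) + K⁺(aq); Q = [K⁺]^1/[Ag⁺]^1.
From E = E° − (0.0592/n) log Q: log Q = (E° − E)·n/0.0592 = (+3.74 − (+3.605))·1/0.0592 = 2.2804.
So 1·log[Ag⁺] = 1·log(0.579) − log Q = -0.2373 − (2.2804) = -2.5177; [Ag⁺] = 10^(-2.5177) ≈ 0.0030 M.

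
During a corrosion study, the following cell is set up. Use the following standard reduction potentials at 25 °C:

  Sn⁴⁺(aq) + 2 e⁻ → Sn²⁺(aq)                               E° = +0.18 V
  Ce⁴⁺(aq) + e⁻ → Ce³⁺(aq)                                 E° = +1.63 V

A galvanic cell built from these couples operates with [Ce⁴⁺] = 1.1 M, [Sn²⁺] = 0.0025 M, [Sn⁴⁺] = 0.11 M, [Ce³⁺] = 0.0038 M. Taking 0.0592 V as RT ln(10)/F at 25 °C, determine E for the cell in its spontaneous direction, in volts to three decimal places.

+1.547 V

Ce⁴⁺/Ce³⁺ is the cathode (higher E°), Sn⁴⁺/Sn²⁺ the anode: E°cell = +1.63 − (+0.18) = +1.45 V, n = 2.
Overall: 2 Ce⁴⁺(aq) + Sn²⁺(aq) → 2 Ce³⁺(aq) + Sn⁴⁺(aq)
Q = [Ce³⁺]^2·[Sn⁴⁺] / ([Ce⁴⁺]^2·[Sn²⁺]); log Q = -3.280.
E = E° − (0.0592/n) log Q = +1.45 − (0.0592/2)(-3.280) = +1.547 V.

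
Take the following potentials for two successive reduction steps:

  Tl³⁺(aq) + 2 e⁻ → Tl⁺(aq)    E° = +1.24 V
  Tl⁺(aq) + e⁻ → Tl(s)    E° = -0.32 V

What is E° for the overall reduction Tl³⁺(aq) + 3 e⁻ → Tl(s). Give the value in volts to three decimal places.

Standard free energies of sequential steps add: ΔG°₃ = ΔG°₁ + ΔG°₂, so n₃E°₃ = n₁E°₁ + n₂E°₂.
E°₃ = (2×+1.24 + 1×-0.32) / 3 = (+2.160) / 3 = +0.720 V.

+0.720 V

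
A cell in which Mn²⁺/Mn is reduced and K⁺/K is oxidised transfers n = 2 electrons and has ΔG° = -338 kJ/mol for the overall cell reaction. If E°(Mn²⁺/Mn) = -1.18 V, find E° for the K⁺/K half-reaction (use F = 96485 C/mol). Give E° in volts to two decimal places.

E°cell = −ΔG°/(nF) = −(-338×10³)/((2)(96485)) = +1.752 V.
Since Mn²⁺/Mn is the cathode and K⁺/K the anode, E°cell = E°(Mn²⁺/Mn) − E°(K⁺/K).
So E°(K⁺/K) = E°(Mn²⁺/Mn) − E°cell = (-1.18) − (+1.752) = -2.93 V.

-2.93 V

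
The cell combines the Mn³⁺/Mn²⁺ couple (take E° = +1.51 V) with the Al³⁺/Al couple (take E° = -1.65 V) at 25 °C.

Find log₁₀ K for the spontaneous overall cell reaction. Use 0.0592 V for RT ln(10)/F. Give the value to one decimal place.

Cathode: Mn³⁺/Mn²⁺; anode: Al³⁺/Al. E°cell = +3.16 V, n = 3.
log K = nE°cell / 0.0592 = (3)(+3.16) / 0.0592 = 160.1.

160.1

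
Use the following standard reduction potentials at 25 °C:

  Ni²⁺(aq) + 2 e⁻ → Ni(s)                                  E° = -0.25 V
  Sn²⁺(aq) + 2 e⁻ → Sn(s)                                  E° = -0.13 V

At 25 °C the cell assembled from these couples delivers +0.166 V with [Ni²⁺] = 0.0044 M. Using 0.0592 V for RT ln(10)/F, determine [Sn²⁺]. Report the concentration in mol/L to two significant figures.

Sn²⁺/Sn is the cathode, Ni²⁺/Ni the anode: E°cell = +0.12 V, n = 2.
Overall reaction: Sn²⁺(aq) + Ni(s) → Sn(s) + Ni²⁺(aq); Q = [Ni²⁺]^1/[Sn²⁺]^1.
From E = E° − (0.0592/n) log Q: log Q = (E° − E)·n/0.0592 = (+0.12 − (+0.166))·2/0.0592 = -1.5541.
So 1·log[Sn²⁺] = 1·log(0.0044) − log Q = -2.3565 − (-1.5541) = -0.8024; [Sn²⁺] = 10^(-0.8024) ≈ 0.16 M.

0.16 M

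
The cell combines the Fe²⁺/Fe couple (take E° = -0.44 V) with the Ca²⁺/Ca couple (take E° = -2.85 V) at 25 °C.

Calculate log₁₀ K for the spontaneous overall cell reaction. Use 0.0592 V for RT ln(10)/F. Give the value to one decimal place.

Cathode: Fe²⁺/Fe; anode: Ca²⁺/Ca. E°cell = +2.41 V, n = 2.
log K = nE°cell / 0.0592 = (2)(+2.41) / 0.0592 = 81.4.

81.4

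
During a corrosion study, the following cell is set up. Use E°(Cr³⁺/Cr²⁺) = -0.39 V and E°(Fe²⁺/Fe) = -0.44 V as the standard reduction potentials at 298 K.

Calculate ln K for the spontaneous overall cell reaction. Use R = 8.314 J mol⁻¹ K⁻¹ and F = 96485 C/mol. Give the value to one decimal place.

3.9

Cathode: Cr³⁺/Cr²⁺; anode: Fe²⁺/Fe. E°cell = (-0.39) − (-0.44) = +0.05 V, with n = 2.
ΔG° = −nFE° = −RT ln K, so ln K = nFE°/(RT) = (2)(96485)(+0.05) / ((8.314)(298)) = 3.894.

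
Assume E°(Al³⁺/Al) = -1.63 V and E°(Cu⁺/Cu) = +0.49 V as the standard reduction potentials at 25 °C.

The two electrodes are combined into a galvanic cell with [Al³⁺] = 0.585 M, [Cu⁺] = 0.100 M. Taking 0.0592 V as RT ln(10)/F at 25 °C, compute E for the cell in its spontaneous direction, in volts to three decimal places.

+2.065 V

Cu⁺/Cu is the cathode (higher E°), Al³⁺/Al the anode: E°cell = +0.49 − (-1.63) = +2.12 V, n = 3.
Overall: 3 Cu⁺(aq) + Al(s) → 3 Cu(s) + Al³⁺(aq)
Q = [Al³⁺] / ([Cu⁺]^3); log Q = 2.767.
E = E° − (0.0592/n) log Q = +2.12 − (0.0592/3)(2.767) = +2.065 V.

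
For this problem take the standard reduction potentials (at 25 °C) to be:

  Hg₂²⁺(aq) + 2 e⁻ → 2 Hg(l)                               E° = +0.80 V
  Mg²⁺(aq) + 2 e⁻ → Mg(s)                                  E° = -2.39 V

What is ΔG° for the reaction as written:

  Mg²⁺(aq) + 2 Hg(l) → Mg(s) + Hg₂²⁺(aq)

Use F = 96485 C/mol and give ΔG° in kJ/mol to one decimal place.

As written, Mg²⁺/Mg is reduced (cathode) and Hg₂²⁺/Hg is oxidised (anode), so E°cell = (-2.39) − (+0.80) = -3.19 V.
Balancing electrons gives n = 2.
ΔG° = −nFE° = −(2)(96485)(-3.19) = 615,574 J = +615.6 kJ/mol.

+615.6 kJ/mol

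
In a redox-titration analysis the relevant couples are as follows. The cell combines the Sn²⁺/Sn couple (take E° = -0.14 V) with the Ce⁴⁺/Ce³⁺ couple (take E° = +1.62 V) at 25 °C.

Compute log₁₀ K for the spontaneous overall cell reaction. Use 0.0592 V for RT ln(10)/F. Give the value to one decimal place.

Cathode: Ce⁴⁺/Ce³⁺; anode: Sn²⁺/Sn. E°cell = +1.76 V, n = 2.
log K = nE°cell / 0.0592 = (2)(+1.76) / 0.0592 = 59.5.

59.5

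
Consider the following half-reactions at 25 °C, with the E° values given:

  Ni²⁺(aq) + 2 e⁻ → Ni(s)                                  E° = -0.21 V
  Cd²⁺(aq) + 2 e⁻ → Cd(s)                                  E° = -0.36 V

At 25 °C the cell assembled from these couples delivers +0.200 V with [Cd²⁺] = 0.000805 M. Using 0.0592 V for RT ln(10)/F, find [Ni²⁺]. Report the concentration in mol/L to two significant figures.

0.039 M

Ni²⁺/Ni is the cathode, Cd²⁺/Cd the anode: E°cell = +0.15 V, n = 2.
Overall reaction: Ni²⁺(aq) + Cd(s) → Ni(s) + Cd²⁺(aq); Q = [Cd²⁺]^1/[Ni²⁺]^1.
From E = E° − (0.0592/n) log Q: log Q = (E° − E)·n/0.0592 = (+0.15 − (+0.200))·2/0.0592 = -1.6892.
So 1·log[Ni²⁺] = 1·log(0.000805) − log Q = -3.0942 − (-1.6892) = -1.4050; [Ni²⁺] = 10^(-1.4050) ≈ 0.039 M.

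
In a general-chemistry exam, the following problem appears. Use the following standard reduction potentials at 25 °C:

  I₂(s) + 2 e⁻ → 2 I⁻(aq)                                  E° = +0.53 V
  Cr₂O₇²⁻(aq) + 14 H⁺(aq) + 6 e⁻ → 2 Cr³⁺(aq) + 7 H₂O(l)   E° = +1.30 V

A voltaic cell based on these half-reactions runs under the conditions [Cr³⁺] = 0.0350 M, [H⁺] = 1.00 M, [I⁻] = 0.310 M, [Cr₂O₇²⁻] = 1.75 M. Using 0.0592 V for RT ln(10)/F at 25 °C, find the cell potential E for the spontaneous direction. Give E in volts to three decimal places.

+0.771 V

Cr₂O₇²⁻/Cr³⁺ is the cathode (higher E°), I₂/I⁻ the anode: E°cell = +1.30 − (+0.53) = +0.77 V, n = 6.
Overall: Cr₂O₇²⁻(aq) + 14 H⁺(aq) + 6 I⁻(aq) → 2 Cr³⁺(aq) + 7 H₂O(l) + 3 I₂(s)
Q = [Cr³⁺]^2 / ([Cr₂O₇²⁻]·[H⁺]^14·[I⁻]^6); log Q = -0.103.
E = E° − (0.0592/n) log Q = +0.77 − (0.0592/6)(-0.103) = +0.771 V.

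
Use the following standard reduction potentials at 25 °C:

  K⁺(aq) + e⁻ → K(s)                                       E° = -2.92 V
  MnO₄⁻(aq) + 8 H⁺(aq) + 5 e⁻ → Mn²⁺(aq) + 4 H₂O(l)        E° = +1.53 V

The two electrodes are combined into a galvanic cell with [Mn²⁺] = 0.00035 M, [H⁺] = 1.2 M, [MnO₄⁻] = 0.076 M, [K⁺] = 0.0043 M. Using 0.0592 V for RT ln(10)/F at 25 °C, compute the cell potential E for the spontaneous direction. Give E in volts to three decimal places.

+4.625 V

MnO₄⁻/Mn²⁺ is the cathode (higher E°), K⁺/K the anode: E°cell = +1.53 − (-2.92) = +4.45 V, n = 5.
Overall: MnO₄⁻(aq) + 8 H⁺(aq) + 5 K(s) → Mn²⁺(aq) + 4 H₂O(l) + 5 K⁺(aq)
Q = [Mn²⁺]·[K⁺]^5 / ([MnO₄⁻]·[H⁺]^8); log Q = -14.803.
E = E° − (0.0592/n) log Q = +4.45 − (0.0592/5)(-14.803) = +4.625 V.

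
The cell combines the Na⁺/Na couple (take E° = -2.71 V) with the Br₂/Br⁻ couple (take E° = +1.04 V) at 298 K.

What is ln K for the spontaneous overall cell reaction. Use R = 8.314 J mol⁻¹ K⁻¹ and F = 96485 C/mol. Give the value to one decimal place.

Cathode: Br₂/Br⁻; anode: Na⁺/Na. E°cell = (+1.04) − (-2.71) = +3.75 V, with n = 2.
ΔG° = −nFE° = −RT ln K, so ln K = nFE°/(RT) = (2)(96485)(+3.75) / ((8.314)(298)) = 292.075.

292.1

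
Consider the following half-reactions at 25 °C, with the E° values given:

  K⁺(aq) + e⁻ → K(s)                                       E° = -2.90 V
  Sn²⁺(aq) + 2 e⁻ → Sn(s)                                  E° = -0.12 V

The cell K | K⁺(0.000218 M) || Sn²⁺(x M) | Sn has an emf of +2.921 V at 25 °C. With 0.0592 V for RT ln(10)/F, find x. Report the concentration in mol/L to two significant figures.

Sn²⁺/Sn is the cathode, K⁺/K the anode: E°cell = +2.78 V, n = 2.
Overall reaction: Sn²⁺(aq) + 2 K(s) → Sn(s) + 2 K⁺(aq); Q = [K⁺]^2/[Sn²⁺]^1.
From E = E° − (0.0592/n) log Q: log Q = (E° − E)·n/0.0592 = (+2.78 − (+2.921))·2/0.0592 = -4.7635.
So 1·log[Sn²⁺] = 2·log(0.000218) − log Q = -7.3231 − (-4.7635) = -2.5596; [Sn²⁺] = 10^(-2.5596) ≈ 0.0028 M.

0.0028 M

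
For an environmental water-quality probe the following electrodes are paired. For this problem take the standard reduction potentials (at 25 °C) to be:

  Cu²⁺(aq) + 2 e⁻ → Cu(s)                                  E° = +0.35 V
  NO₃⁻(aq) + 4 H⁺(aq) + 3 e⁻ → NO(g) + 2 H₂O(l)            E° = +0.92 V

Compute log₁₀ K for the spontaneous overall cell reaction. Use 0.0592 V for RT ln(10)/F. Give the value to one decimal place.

57.8

Cathode: NO₃⁻/NO; anode: Cu²⁺/Cu. E°cell = +0.57 V, n = 6.
log K = nE°cell / 0.0592 = (6)(+0.57) / 0.0592 = 57.8.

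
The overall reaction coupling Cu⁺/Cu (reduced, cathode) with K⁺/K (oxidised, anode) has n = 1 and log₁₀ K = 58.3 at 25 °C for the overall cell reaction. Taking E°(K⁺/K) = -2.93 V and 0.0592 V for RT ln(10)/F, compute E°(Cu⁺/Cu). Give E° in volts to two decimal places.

E°cell = (0.0592/n)·log K = (0.0592/1)(58.3) = +3.451 V.
Since Cu⁺/Cu is the cathode and K⁺/K the anode, E°cell = E°(Cu⁺/Cu) − E°(K⁺/K).
So E°(Cu⁺/Cu) = E°cell + E°(K⁺/K) = +3.451 + (-2.93) = +0.52 V.

+0.52 V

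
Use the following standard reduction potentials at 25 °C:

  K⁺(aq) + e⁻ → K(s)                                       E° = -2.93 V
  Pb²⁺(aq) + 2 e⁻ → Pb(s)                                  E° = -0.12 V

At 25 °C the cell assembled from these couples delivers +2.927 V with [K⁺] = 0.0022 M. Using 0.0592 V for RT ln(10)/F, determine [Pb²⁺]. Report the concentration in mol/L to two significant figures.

0.043 M

Pb²⁺/Pb is the cathode, K⁺/K the anode: E°cell = +2.81 V, n = 2.
Overall reaction: Pb²⁺(aq) + 2 K(s) → Pb(s) + 2 K⁺(aq); Q = [K⁺]^2/[Pb²⁺]^1.
From E = E° − (0.0592/n) log Q: log Q = (E° − E)·n/0.0592 = (+2.81 − (+2.927))·2/0.0592 = -3.9527.
So 1·log[Pb²⁺] = 2·log(0.0022) − log Q = -5.3152 − (-3.9527) = -1.3625; [Pb²⁺] = 10^(-1.3625) ≈ 0.043 M.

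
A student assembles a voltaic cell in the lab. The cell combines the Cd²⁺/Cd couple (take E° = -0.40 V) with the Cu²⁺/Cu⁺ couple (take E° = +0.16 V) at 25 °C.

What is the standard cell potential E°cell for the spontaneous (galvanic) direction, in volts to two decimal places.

+0.56 V

The Cu²⁺/Cu⁺ couple has the higher reduction potential, so it is the cathode; Cd²⁺/Cd is oxidised at the anode.
E°cell = E°(cathode) − E°(anode) = (+0.16) − (-0.40) = +0.56 V.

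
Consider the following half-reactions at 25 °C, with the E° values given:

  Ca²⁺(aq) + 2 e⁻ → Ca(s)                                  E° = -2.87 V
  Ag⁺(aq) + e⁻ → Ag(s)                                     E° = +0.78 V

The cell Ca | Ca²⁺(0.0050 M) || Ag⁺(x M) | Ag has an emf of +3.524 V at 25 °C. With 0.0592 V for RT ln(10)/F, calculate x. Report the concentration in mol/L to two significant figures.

0.00053 M

Ag⁺/Ag is the cathode, Ca²⁺/Ca the anode: E°cell = +3.65 V, n = 2.
Overall reaction: 2 Ag⁺(aq) + Ca(s) → 2 Ag(s) + Ca²⁺(aq); Q = [Ca²⁺]^1/[Ag⁺]^2.
From E = E° − (0.0592/n) log Q: log Q = (E° − E)·n/0.0592 = (+3.65 − (+3.524))·2/0.0592 = 4.2568.
So 2·log[Ag⁺] = 1·log(0.005) − log Q = -2.3010 − (4.2568) = -6.5578; log[Ag⁺] = -6.5578 / 2 = -3.2789; [Ag⁺] = 10^(-3.2789) ≈ 0.00053 M.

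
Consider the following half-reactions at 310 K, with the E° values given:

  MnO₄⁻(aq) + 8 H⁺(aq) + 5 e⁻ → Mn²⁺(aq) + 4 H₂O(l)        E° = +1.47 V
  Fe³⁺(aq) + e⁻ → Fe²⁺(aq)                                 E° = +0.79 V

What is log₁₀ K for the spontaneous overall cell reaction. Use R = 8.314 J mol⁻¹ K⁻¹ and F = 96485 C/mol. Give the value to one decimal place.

55.3

Cathode: MnO₄⁻/Mn²⁺; anode: Fe³⁺/Fe²⁺. E°cell = (+1.47) − (+0.79) = +0.68 V, with n = 5.
ΔG° = −nFE° = −RT ln K, so ln K = nFE°/(RT) = (5)(96485)(+0.68) / ((8.314)(310)) = 127.282.
log₁₀ K = 127.282 / ln 10 = 55.3.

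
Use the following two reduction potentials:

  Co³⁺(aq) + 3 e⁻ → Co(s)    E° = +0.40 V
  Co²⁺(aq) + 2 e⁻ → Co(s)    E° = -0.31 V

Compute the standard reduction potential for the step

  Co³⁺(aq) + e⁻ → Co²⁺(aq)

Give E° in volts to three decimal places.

Sequential free energies add, so n₃E°₃ = n₁E°₁ + n₂E°₂.
With n₃ = 3, and the known step contributing 2×(-0.31) V, the unknown satisfies 1·E° = 3×(+0.40) − 2×(-0.31) = +1.820.
E° = +1.820 / 1 = +1.820 V.

+1.820 V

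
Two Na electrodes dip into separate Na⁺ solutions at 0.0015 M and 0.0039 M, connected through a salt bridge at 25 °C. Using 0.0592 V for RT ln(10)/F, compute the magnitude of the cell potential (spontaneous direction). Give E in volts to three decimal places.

+0.025 V

For a concentration cell E°cell = 0. The 0.0039 M side is the cathode (reduction is favoured where [Na⁺] is higher).
With n = 1, E = −(0.0592/1) log([Na⁺]ₐₙ/[Na⁺]꜀ₐₜ) = −(0.0592/1) log(0.0015/0.0039) = −(0.0592/1)(-0.415) = +0.025 V.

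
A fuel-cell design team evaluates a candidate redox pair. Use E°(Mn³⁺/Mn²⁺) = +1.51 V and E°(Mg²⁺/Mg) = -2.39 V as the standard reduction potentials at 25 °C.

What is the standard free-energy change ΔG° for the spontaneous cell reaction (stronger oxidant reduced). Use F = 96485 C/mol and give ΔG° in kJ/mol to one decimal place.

Mn³⁺/Mn²⁺ (E° = +1.51 V) is the cathode; Mg²⁺/Mg (E° = -2.39 V) is the anode, so E°cell = +3.90 V.
Balancing electrons gives n = 2 (lcm of 1 and 2).
ΔG° = −nFE° = −(2)(96485)(+3.90) = -752,583 J = -752.6 kJ/mol.

-752.6 kJ/mol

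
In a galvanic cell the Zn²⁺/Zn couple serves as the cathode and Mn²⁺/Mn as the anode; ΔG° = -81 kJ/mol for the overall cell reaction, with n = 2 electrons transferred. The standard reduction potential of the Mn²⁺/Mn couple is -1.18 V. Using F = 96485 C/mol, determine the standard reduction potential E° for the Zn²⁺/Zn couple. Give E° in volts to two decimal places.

E°cell = −ΔG°/(nF) = −(-81×10³)/((2)(96485)) = +0.420 V.
Since Zn²⁺/Zn is the cathode and Mn²⁺/Mn the anode, E°cell = E°(Zn²⁺/Zn) − E°(Mn²⁺/Mn).
So E°(Zn²⁺/Zn) = E°cell + E°(Mn²⁺/Mn) = +0.420 + (-1.18) = -0.76 V.

-0.76 V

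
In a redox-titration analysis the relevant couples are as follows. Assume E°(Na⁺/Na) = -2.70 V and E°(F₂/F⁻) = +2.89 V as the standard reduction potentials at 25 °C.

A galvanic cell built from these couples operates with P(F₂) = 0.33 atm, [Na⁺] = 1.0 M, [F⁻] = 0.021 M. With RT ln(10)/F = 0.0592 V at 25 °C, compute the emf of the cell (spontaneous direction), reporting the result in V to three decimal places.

+5.675 V

F₂/F⁻ is the cathode (higher E°), Na⁺/Na the anode: E°cell = +2.89 − (-2.70) = +5.59 V, n = 2.
Overall: F₂(g) + 2 Na(s) → 2 F⁻(aq) + 2 Na⁺(aq)
Q = [F⁻]^2·[Na⁺]^2 / (P(F₂)); log Q = -2.874.
E = E° − (0.0592/n) log Q = +5.59 − (0.0592/2)(-2.874) = +5.675 V.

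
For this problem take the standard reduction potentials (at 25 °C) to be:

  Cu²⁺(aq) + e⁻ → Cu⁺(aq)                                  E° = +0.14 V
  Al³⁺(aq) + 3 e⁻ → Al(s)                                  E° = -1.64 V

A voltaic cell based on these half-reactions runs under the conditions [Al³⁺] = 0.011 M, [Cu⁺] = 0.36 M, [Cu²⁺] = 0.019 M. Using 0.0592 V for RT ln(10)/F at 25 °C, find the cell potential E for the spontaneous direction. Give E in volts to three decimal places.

Cu²⁺/Cu⁺ is the cathode (higher E°), Al³⁺/Al the anode: E°cell = +0.14 − (-1.64) = +1.78 V, n = 3.
Overall: 3 Cu²⁺(aq) + Al(s) → 3 Cu⁺(aq) + Al³⁺(aq)
Q = [Cu⁺]^3·[Al³⁺] / ([Cu²⁺]^3); log Q = 1.874.
E = E° − (0.0592/n) log Q = +1.78 − (0.0592/3)(1.874) = +1.743 V.

+1.743 V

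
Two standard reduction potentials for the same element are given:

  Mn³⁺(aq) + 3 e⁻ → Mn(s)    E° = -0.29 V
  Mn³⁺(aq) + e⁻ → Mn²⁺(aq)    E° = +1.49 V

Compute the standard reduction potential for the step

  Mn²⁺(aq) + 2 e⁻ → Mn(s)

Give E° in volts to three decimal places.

-1.180 V

Sequential free energies add, so n₃E°₃ = n₁E°₁ + n₂E°₂.
With n₃ = 3, and the known step contributing 1×(+1.49) V, the unknown satisfies 2·E° = 3×(-0.29) − 1×(+1.49) = -2.360.
E° = -2.360 / 2 = -1.180 V.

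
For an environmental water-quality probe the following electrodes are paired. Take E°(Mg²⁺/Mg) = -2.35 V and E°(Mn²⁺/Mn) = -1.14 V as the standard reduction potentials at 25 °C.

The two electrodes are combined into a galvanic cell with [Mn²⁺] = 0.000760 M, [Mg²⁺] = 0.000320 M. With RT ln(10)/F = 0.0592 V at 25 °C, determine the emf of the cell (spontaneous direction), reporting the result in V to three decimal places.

+1.221 V

Mn²⁺/Mn is the cathode (higher E°), Mg²⁺/Mg the anode: E°cell = -1.14 − (-2.35) = +1.21 V, n = 2.
Overall: Mn²⁺(aq) + Mg(s) → Mn(s) + Mg²⁺(aq)
Q = [Mg²⁺] / ([Mn²⁺]); log Q = -0.376.
E = E° − (0.0592/n) log Q = +1.21 − (0.0592/2)(-0.376) = +1.221 V.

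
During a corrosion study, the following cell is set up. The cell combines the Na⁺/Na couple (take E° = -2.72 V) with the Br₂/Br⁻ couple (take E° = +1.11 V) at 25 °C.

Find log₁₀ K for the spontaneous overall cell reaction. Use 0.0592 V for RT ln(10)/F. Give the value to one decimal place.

129.4

Cathode: Br₂/Br⁻; anode: Na⁺/Na. E°cell = +3.83 V, n = 2.
log K = nE°cell / 0.0592 = (2)(+3.83) / 0.0592 = 129.4.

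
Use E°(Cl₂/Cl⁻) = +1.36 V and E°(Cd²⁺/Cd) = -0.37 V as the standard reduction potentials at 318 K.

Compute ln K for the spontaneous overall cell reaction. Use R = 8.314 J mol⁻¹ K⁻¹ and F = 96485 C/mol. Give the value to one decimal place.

126.3

Cathode: Cl₂/Cl⁻; anode: Cd²⁺/Cd. E°cell = (+1.36) − (-0.37) = +1.73 V, with n = 2.
ΔG° = −nFE° = −RT ln K, so ln K = nFE°/(RT) = (2)(96485)(+1.73) / ((8.314)(318)) = 126.270.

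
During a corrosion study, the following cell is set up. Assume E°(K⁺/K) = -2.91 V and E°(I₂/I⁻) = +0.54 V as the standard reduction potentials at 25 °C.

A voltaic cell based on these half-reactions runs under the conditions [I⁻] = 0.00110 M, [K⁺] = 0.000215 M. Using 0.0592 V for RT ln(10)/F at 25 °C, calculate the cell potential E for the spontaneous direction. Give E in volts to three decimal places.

+3.842 V

I₂/I⁻ is the cathode (higher E°), K⁺/K the anode: E°cell = +0.54 − (-2.91) = +3.45 V, n = 2.
Overall: I₂(s) + 2 K(s) → 2 I⁻(aq) + 2 K⁺(aq)
Q = [I⁻]^2·[K⁺]^2; log Q = -13.252.
E = E° − (0.0592/n) log Q = +3.45 − (0.0592/2)(-13.252) = +3.842 V.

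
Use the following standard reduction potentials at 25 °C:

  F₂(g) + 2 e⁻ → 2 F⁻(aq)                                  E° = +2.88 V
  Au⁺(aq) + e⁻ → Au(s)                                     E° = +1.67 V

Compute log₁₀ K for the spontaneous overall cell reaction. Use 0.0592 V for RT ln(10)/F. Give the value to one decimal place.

Cathode: F₂/F⁻; anode: Au⁺/Au. E°cell = +1.21 V, n = 2.
log K = nE°cell / 0.0592 = (2)(+1.21) / 0.0592 = 40.9.

40.9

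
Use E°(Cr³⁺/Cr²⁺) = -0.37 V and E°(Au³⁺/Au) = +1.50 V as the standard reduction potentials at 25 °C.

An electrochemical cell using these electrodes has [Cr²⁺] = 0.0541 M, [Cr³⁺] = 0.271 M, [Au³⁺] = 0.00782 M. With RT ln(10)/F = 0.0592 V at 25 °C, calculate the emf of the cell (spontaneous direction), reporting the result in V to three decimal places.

Au³⁺/Au is the cathode (higher E°), Cr³⁺/Cr²⁺ the anode: E°cell = +1.50 − (-0.37) = +1.87 V, n = 3.
Overall: Au³⁺(aq) + 3 Cr²⁺(aq) → Au(s) + 3 Cr³⁺(aq)
Q = [Cr³⁺]^3 / ([Au³⁺]·[Cr²⁺]^3); log Q = 4.206.
E = E° − (0.0592/n) log Q = +1.87 − (0.0592/3)(4.206) = +1.787 V.

+1.787 V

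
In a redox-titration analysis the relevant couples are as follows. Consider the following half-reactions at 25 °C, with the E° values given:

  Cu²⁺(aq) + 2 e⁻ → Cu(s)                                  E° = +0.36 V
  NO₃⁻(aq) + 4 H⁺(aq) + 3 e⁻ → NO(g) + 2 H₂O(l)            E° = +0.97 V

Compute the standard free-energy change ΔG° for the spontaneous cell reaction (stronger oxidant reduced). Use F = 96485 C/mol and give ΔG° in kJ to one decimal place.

NO₃⁻/NO (E° = +0.97 V) is the cathode; Cu²⁺/Cu (E° = +0.36 V) is the anode, so E°cell = +0.61 V.
Balancing electrons gives n = 6 (lcm of 3 and 2).
ΔG° = −nFE° = −(6)(96485)(+0.61) = -353,135 J = -353.1 kJ.

-353.1 kJ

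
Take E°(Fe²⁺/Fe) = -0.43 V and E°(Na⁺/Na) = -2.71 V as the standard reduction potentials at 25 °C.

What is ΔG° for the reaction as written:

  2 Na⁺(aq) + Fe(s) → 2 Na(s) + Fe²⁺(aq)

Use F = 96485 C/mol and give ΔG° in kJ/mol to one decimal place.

As written, Na⁺/Na is reduced (cathode) and Fe²⁺/Fe is oxidised (anode), so E°cell = (-2.71) − (-0.43) = -2.28 V.
Balancing electrons gives n = 2.
ΔG° = −nFE° = −(2)(96485)(-2.28) = 439,972 J = +440.0 kJ/mol.

+440.0 kJ/mol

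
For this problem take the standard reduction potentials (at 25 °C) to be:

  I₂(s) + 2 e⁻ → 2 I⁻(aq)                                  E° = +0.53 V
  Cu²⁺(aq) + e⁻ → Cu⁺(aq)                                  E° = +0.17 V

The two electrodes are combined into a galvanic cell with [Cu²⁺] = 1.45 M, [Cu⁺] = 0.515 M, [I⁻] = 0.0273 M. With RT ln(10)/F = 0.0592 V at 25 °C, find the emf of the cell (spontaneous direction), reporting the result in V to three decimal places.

+0.426 V

I₂/I⁻ is the cathode (higher E°), Cu²⁺/Cu⁺ the anode: E°cell = +0.53 − (+0.17) = +0.36 V, n = 2.
Overall: I₂(s) + 2 Cu⁺(aq) → 2 I⁻(aq) + 2 Cu²⁺(aq)
Q = [I⁻]^2·[Cu²⁺]^2 / ([Cu⁺]^2); log Q = -2.229.
E = E° − (0.0592/n) log Q = +0.36 − (0.0592/2)(-2.229) = +0.426 V.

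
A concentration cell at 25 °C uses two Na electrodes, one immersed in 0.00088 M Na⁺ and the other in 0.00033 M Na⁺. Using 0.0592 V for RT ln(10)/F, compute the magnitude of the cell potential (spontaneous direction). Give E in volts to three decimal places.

+0.025 V

For a concentration cell E°cell = 0. The 0.00088 M side is the cathode (reduction is favoured where [Na⁺] is higher).
With n = 1, E = −(0.0592/1) log([Na⁺]ₐₙ/[Na⁺]꜀ₐₜ) = −(0.0592/1) log(0.00033/0.00088) = −(0.0592/1)(-0.426) = +0.025 V.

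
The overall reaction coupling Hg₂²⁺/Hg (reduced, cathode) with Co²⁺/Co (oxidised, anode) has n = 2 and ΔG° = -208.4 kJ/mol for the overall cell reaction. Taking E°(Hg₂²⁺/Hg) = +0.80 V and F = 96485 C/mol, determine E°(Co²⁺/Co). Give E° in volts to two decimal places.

-0.28 V

E°cell = −ΔG°/(nF) = −(-208.4×10³)/((2)(96485)) = +1.080 V.
Since Hg₂²⁺/Hg is the cathode and Co²⁺/Co the anode, E°cell = E°(Hg₂²⁺/Hg) − E°(Co²⁺/Co).
So E°(Co²⁺/Co) = E°(Hg₂²⁺/Hg) − E°cell = (+0.80) − (+1.080) = -0.28 V.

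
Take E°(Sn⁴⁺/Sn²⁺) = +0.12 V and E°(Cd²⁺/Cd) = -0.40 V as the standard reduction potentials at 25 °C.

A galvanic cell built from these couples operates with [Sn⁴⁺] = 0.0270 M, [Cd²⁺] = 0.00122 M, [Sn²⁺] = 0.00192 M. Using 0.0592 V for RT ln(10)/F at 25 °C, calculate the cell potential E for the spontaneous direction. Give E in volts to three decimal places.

Sn⁴⁺/Sn²⁺ is the cathode (higher E°), Cd²⁺/Cd the anode: E°cell = +0.12 − (-0.40) = +0.52 V, n = 2.
Overall: Sn⁴⁺(aq) + Cd(s) → Sn²⁺(aq) + Cd²⁺(aq)
Q = [Sn²⁺]·[Cd²⁺] / ([Sn⁴⁺]); log Q = -4.062.
E = E° − (0.0592/n) log Q = +0.52 − (0.0592/2)(-4.062) = +0.640 V.

+0.640 V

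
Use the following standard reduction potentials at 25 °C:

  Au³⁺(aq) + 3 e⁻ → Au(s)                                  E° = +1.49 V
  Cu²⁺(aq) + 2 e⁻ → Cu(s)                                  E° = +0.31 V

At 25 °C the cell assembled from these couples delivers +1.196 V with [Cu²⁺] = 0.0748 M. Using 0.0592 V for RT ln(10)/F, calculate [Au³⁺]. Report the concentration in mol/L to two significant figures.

0.13 M

Au³⁺/Au is the cathode, Cu²⁺/Cu the anode: E°cell = +1.18 V, n = 6.
Overall reaction: 2 Au³⁺(aq) + 3 Cu(s) → 2 Au(s) + 3 Cu²⁺(aq); Q = [Cu²⁺]^3/[Au³⁺]^2.
From E = E° − (0.0592/n) log Q: log Q = (E° − E)·n/0.0592 = (+1.18 − (+1.196))·6/0.0592 = -1.6216.
So 2·log[Au³⁺] = 3·log(0.0748) − log Q = -3.3783 − (-1.6216) = -1.7567; log[Au³⁺] = -1.7567 / 2 = -0.8783; [Au³⁺] = 10^(-0.8783) ≈ 0.13 M.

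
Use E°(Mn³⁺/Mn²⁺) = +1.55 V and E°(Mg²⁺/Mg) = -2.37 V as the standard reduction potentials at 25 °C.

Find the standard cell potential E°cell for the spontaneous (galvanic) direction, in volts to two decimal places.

+3.92 V

The Mn³⁺/Mn²⁺ couple has the higher reduction potential, so it is the cathode; Mg²⁺/Mg is oxidised at the anode.
E°cell = E°(cathode) − E°(anode) = (+1.55) − (-2.37) = +3.92 V.
Since E°cell > 0, the reaction is spontaneous under standard conditions.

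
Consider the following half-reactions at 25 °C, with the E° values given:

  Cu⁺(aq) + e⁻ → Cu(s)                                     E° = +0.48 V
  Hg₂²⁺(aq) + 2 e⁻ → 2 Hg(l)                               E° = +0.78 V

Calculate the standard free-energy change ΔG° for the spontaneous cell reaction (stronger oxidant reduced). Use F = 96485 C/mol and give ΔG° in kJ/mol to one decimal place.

Hg₂²⁺/Hg (E° = +0.78 V) is the cathode; Cu⁺/Cu (E° = +0.48 V) is the anode, so E°cell = +0.30 V.
Balancing electrons gives n = 2 (lcm of 2 and 1).
ΔG° = −nFE° = −(2)(96485)(+0.30) = -57,891 J = -57.9 kJ/mol.

-57.9 kJ/mol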